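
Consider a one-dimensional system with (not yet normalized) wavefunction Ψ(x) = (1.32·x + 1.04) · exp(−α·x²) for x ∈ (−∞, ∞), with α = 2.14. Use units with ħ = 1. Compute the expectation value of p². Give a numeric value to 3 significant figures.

p² Ψ = −ħ² d²Ψ/dx²; ⟨p²⟩ = −ħ² ∫ Ψ*·Ψ'' dx / ∫|Ψ|² dx.
Expand each integrand as polynomial × e^(−2αx²) and use ∫x^(2j)·e^(−2αx²) dx = (2j−1)!!/(4α)^j · √(π/(2α)), odd powers → 0; here √(π/(2α)) = 0.85675. Differentiate with the product rule, d/dx e^(−αx²) = −2αx·e^(−αx²).
State is unnormalized: ∫|Ψ|² dx = 1.1011, and ∫Ψ*·(−ħ² Ψ'') dx = 3.1026, so ⟨p²⟩ = 3.1026 / 1.1011.
⟨p²⟩ = 2.8179.

2.82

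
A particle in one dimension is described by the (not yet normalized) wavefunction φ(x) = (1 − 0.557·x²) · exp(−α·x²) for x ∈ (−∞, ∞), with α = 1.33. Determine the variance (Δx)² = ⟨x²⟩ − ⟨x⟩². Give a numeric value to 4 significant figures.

Compute ⟨x⟩ and ⟨x²⟩ separately, then (Δx)² = ⟨x²⟩ − ⟨x⟩².
Expand each integrand as polynomial × e^(−2αx²) and use ∫x^(2j)·e^(−2αx²) dx = (2j−1)!!/(4α)^j · √(π/(2α)), odd powers → 0; here √(π/(2α)) = 1.0868.
Normalization: ∫|φ|² dx = 0.89493.
⟨x⟩ = 0.0000 and ⟨x²⟩ = 0.12240.
(Δx)² = 0.12240 − (0.0000)² = 0.12240.

0.1224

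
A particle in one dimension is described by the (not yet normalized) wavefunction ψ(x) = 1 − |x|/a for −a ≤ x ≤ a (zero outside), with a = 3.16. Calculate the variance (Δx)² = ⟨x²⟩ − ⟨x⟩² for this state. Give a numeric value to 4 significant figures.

0.9986

Compute ⟨x⟩ and ⟨x²⟩ separately, then (Δx)² = ⟨x²⟩ − ⟨x⟩².
ψ is even, so ∫ over [−a, a] = 2∫₀ᵃ with ψ = 1 − x/a there: ∫₀ᵃ (1 − x/a)² dx = a/3, ∫₀ᵃ x²(1 − x/a)² dx = a³/30, ∫₀ᵃ x⁴(1 − x/a)² dx = a⁵/105.
Normalization: ∫|ψ|² dx = 2.1067.
⟨x⟩ = 0.0000 and ⟨x²⟩ = 0.99856.
(Δx)² = 0.99856 − (0.0000)² = 0.99856.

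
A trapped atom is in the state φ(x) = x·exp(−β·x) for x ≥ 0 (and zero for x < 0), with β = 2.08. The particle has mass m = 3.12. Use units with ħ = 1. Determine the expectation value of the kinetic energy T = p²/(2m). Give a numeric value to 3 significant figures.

T = −(ħ²/2m) d²/dx², so ⟨T⟩ = −(ħ²/2m) ∫ φ*·φ'' dx / ∫|φ|² dx; with m = 3.12.
Differentiate x·exp(−β·x) with the product rule; every integrand then reduces to terms xʲ·e^(−2βx) on [0, ∞), with ∫₀^∞ xʲ·e^(−2βx) dx = j!/(2β)^(j+1).
State is unnormalized: ∫|φ|² dx = 0.027781, and ∫φ*·(−ħ²/2m · φ'') dx = 0.019262, so ⟨T⟩ = 0.019262 / 0.027781.
⟨T⟩ = 0.69333.

0.693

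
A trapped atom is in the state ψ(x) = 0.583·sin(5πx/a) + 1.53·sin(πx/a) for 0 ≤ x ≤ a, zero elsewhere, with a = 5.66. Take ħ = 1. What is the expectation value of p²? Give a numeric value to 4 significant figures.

1.246

p² ψ = −ħ² d²ψ/dx²; ⟨p²⟩ = −ħ² ∫ ψ*·ψ'' dx / ∫|ψ|² dx.
d²/dx² sin(jπx/a) = −(jπ/a)²·sin(jπx/a); on 0 ≤ x ≤ a, ∫sin²(jπx/a) dx = a/2 and ∫sin(jπx/a)·sin(lπx/a) dx = 0 for j ≠ l, so only diagonal terms survive in ∫|ψ|² and ∫ψ·ψ″; ∫ψ·ψ′ dx = [ψ²/2] between the walls = 0.
State is unnormalized: ∫|ψ|² dx = 7.5866, and ∫ψ*·(−ħ² ψ'') dx = 9.4495, so ⟨p²⟩ = 9.4495 / 7.5866.
⟨p²⟩ = 1.2455.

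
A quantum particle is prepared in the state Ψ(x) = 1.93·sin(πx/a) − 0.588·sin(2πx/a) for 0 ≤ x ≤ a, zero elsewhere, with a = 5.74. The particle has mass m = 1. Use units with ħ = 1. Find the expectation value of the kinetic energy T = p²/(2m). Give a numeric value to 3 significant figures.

0.188

T = −(ħ²/2m) d²/dx², so ⟨T⟩ = −(ħ²/2m) ∫ Ψ*·Ψ'' dx / ∫|Ψ|² dx; with m = 1.
d²/dx² sin(jπx/a) = −(jπ/a)²·sin(jπx/a); on 0 ≤ x ≤ a, ∫sin²(jπx/a) dx = a/2 and ∫sin(jπx/a)·sin(lπx/a) dx = 0 for j ≠ l, so only diagonal terms survive in ∫|Ψ|² and ∫Ψ·Ψ″; ∫Ψ·Ψ′ dx = [Ψ²/2] between the walls = 0.
State is unnormalized: ∫|Ψ|² dx = 11.683, and ∫Ψ*·(−ħ²/2m · Ψ'') dx = 2.1957, so ⟨T⟩ = 2.1957 / 11.683.
⟨T⟩ = 0.18794.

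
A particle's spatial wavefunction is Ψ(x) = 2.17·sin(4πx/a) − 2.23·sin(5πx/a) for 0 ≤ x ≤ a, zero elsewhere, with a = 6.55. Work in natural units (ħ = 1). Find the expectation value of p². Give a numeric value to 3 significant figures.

4.74

p² Ψ = −ħ² d²Ψ/dx²; ⟨p²⟩ = −ħ² ∫ Ψ*·Ψ'' dx / ∫|Ψ|² dx.
d²/dx² sin(jπx/a) = −(jπ/a)²·sin(jπx/a); on 0 ≤ x ≤ a, ∫sin²(jπx/a) dx = a/2 and ∫sin(jπx/a)·sin(lπx/a) dx = 0 for j ≠ l, so only diagonal terms survive in ∫|Ψ|² and ∫Ψ·Ψ″; ∫Ψ·Ψ′ dx = [Ψ²/2] between the walls = 0.
State is unnormalized: ∫|Ψ|² dx = 31.708, and ∫Ψ*·(−ħ² Ψ'') dx = 150.43, so ⟨p²⟩ = 150.43 / 31.708.
⟨p²⟩ = 4.7442.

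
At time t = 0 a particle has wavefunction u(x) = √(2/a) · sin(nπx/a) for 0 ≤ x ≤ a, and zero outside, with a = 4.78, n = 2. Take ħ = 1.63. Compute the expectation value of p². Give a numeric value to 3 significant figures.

4.59

p² u = −ħ² d²u/dx²; ⟨p²⟩ = −ħ² ∫ u*·u'' dx.
d/dx sin(nπx/a) = (nπ/a)·cos(nπx/a) and d²/dx² sin(nπx/a) = −(nπ/a)²·sin(nπx/a); on 0 ≤ x ≤ a, ∫sin²(nπx/a) dx = a/2 and ∫sin(nπx/a)·cos(nπx/a) dx = 0.
⟨p²⟩ = 4.5907.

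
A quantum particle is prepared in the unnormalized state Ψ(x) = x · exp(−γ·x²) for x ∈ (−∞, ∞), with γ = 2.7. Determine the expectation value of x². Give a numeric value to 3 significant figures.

0.278

⟨x²⟩ = ∫ x²·|Ψ|² dx / ∫|Ψ|² dx (integrals over the domain).
Expand each integrand as polynomial × e^(−2γx²) and use ∫x^(2j)·e^(−2γx²) dx = (2j−1)!!/(4γ)^j · √(π/(2γ)), odd powers → 0; here √(π/(2γ)) = 0.76274.
State is unnormalized: ∫|Ψ|² dx = 0.070624, and ∫Ψ*·x²·Ψ dx = 0.019618, so ⟨x²⟩ = 0.019618 / 0.070624.
⟨x²⟩ = 0.27778.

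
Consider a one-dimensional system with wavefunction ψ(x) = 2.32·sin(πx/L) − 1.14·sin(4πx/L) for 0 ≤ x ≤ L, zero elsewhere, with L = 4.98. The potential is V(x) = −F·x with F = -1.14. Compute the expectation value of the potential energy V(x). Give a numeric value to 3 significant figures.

⟨V⟩ = ∫ V(x)·|ψ|² dx / ∫|ψ|² dx.
On 0 ≤ x ≤ L (j ≠ l): ∫sin²(jπx/L) dx = L/2, ∫sin(jπx/L)·sin(lπx/L) dx = 0; diagonal moments ∫x·sin²(jπx/L) dx = L²/4, ∫x²·sin²(jπx/L) dx = L³·(1/6 − 1/(4j²π²)); cross terms ∫x·sin(jπx/L)·sin(lπx/L) dx = 0 for j + l even and −4jlL²/(π²(j² − l²)²) for j + l odd, ∫x²·sin(jπx/L)·sin(lπx/L) dx = (−1)^(j+l)·4jlL³/(π²(j² − l²)²); higher powers the same way via product-to-sum and parts.
State is unnormalized: ∫|ψ|² dx = 16.638, and ∫ψ*·V(x)·ψ dx = 48.307, so ⟨V⟩ = 48.307 / 16.638.
⟨V⟩ = 2.9034.

2.90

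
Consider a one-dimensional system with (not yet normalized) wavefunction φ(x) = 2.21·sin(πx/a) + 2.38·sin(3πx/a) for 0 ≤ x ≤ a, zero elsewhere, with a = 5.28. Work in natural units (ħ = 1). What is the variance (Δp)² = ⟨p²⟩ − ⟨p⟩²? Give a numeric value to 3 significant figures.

1.87

Compute ⟨p⟩ and ⟨p²⟩ separately; (Δp)² = ⟨p²⟩ − ⟨p⟩².
d²/dx² sin(jπx/a) = −(jπ/a)²·sin(jπx/a); on 0 ≤ x ≤ a, ∫sin²(jπx/a) dx = a/2 and ∫sin(jπx/a)·sin(lπx/a) dx = 0 for j ≠ l, so only diagonal terms survive in ∫|φ|² and ∫φ·φ″; ∫φ·φ′ dx = [φ²/2] between the walls = 0.
Normalization: ∫|φ|² dx = 27.848.
⟨p⟩ = 0.0000 and ⟨p²⟩ = 1.8749.
(Δp)² = 1.8749 − (0.0000)² = 1.8749.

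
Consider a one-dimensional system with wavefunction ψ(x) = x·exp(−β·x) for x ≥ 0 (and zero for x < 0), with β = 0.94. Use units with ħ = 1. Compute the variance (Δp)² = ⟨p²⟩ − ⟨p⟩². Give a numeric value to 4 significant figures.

Compute ⟨p⟩ and ⟨p²⟩ separately; (Δp)² = ⟨p²⟩ − ⟨p⟩².
Differentiate x·exp(−β·x) with the product rule; every integrand then reduces to terms xʲ·e^(−2βx) on [0, ∞), with ∫₀^∞ xʲ·e^(−2βx) dx = j!/(2β)^(j+1).
Normalization: ∫|ψ|² dx = 0.30099.
⟨p⟩ = 0.0000 and ⟨p²⟩ = 0.88360.
(Δp)² = 0.88360 − (0.0000)² = 0.88360.

0.8836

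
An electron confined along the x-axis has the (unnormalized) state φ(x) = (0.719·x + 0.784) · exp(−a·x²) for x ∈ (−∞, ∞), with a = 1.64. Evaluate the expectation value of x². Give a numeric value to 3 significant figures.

⟨x²⟩ = ∫ x²·|φ|² dx / ∫|φ|² dx (integrals over the domain).
Expand each integrand as polynomial × e^(−2ax²) and use ∫x^(2j)·e^(−2ax²) dx = (2j−1)!!/(4a)^j · √(π/(2a)), odd powers → 0; here √(π/(2a)) = 0.97867.
State is unnormalized: ∫|φ|² dx = 0.67867, and ∫φ*·x²·φ dx = 0.12697, so ⟨x²⟩ = 0.12697 / 0.67867.
⟨x²⟩ = 0.18709.

0.187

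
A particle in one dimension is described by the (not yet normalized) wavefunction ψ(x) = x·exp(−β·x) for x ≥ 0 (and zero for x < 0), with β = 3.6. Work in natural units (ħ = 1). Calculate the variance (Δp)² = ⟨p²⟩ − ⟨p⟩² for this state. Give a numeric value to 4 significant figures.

Compute ⟨p⟩ and ⟨p²⟩ separately; (Δp)² = ⟨p²⟩ − ⟨p⟩².
Differentiate x·exp(−β·x) with the product rule; every integrand then reduces to terms xʲ·e^(−2βx) on [0, ∞), with ∫₀^∞ xʲ·e^(−2βx) dx = j!/(2β)^(j+1).
Normalization: ∫|ψ|² dx = 0.0053584.
⟨p⟩ = 0.0000 and ⟨p²⟩ = 12.960.
(Δp)² = 12.960 − (0.0000)² = 12.960.

12.96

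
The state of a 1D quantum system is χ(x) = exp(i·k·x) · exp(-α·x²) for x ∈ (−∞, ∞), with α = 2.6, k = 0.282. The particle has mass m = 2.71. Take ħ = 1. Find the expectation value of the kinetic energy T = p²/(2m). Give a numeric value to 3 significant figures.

0.494

T = −(ħ²/2m) d²/dx², so ⟨T⟩ = −(ħ²/2m) ∫ χ*·χ'' dx / ∫|χ|² dx; with m = 2.71.
Gaussian moments: ∫x^(2j)·e^(−2αx²) dx = (2j−1)!!/(4α)^j · √(π/(2α)), odd powers integrate to 0; here √(π/(2α)) = 0.77727. Derivatives: χ′ = (ik − 2αx)·χ, χ″ = ((ik − 2αx)² − 2α)·χ; the odd-in-x pieces drop out.
State is unnormalized: ∫|χ|² dx = 0.77727, and ∫χ*·(−ħ²/2m · χ'') dx = 0.38427, so ⟨T⟩ = 0.38427 / 0.77727.
⟨T⟩ = 0.49438.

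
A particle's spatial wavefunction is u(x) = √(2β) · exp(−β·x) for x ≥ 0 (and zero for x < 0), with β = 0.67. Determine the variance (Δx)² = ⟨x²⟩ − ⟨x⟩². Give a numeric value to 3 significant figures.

Compute ⟨x⟩ and ⟨x²⟩ separately, then (Δx)² = ⟨x²⟩ − ⟨x⟩².
Every integrand reduces to terms xʲ·e^(−2βx) on [0, ∞); use ∫₀^∞ xʲ·e^(−2βx) dx = j!/(2β)^(j+1).
⟨x⟩ = 0.74627 and ⟨x²⟩ = 1.1138.
(Δx)² = 1.1138 − (0.74627)² = 0.55692.

0.557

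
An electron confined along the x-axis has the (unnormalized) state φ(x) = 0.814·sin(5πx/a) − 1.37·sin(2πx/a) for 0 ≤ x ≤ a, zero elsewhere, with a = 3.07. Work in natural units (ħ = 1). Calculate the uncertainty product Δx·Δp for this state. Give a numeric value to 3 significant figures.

Δx = √(⟨x²⟩−⟨x⟩²), Δp = √(⟨p²⟩−⟨p⟩²).
On 0 ≤ x ≤ a (j ≠ l): ∫sin²(jπx/a) dx = a/2, ∫sin(jπx/a)·sin(lπx/a) dx = 0; diagonal moments ∫x·sin²(jπx/a) dx = a²/4, ∫x²·sin²(jπx/a) dx = a³·(1/6 − 1/(4j²π²)); cross terms ∫x·sin(jπx/a)·sin(lπx/a) dx = 0 for j + l even and −4jla²/(π²(j² − l²)²) for j + l odd, ∫x²·sin(jπx/a)·sin(lπx/a) dx = (−1)^(j+l)·4jla³/(π²(j² − l²)²); higher powers the same way via product-to-sum and parts. d²/dx² sin(jπx/a) = −(jπ/a)²·sin(jπx/a); on 0 ≤ x ≤ a, ∫sin²(jπx/a) dx = a/2 and ∫sin(jπx/a)·sin(lπx/a) dx = 0 for j ≠ l, so only diagonal terms survive in ∫|φ|² and ∫φ·φ″; ∫φ·φ′ dx = [φ²/2] between the walls = 0.
Normalization: ∫|φ|² dx = 3.8981.
⟨x⟩ = 1.5846, ⟨x²⟩ = 3.2006 ⇒ Δx = 0.83051.
⟨p⟩ = 0.0000, ⟨p²⟩ = 9.9265 ⇒ Δp = 3.1506.
Δx·Δp = 2.6166.

2.62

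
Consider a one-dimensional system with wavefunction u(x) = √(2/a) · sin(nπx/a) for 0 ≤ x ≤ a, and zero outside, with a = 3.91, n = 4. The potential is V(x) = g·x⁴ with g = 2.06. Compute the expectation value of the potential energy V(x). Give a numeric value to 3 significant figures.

⟨V⟩ = ∫ V(x)·|u|² dx.
With sin²θ = (1 − cos2θ)/2 on 0 ≤ x ≤ a: ∫sin²(nπx/a) dx = a/2, ∫x·sin²(nπx/a) dx = a²/4, ∫x²·sin²(nπx/a) dx = a³·(1/6 − 1/(4n²π²)); higher powers xᵏ the same way, integrating xᵏ·cos(2nπx/a) by parts.
⟨V⟩ = 93.275.

93.3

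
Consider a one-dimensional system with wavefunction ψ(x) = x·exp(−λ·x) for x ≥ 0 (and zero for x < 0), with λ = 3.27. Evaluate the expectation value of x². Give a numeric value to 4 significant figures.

0.2806

⟨x²⟩ = ∫ x²·|ψ|² dx / ∫|ψ|² dx (integrals over the domain).
Every integrand reduces to terms xʲ·e^(−2λx) on [0, ∞); use ∫₀^∞ xʲ·e^(−2λx) dx = j!/(2λ)^(j+1).
State is unnormalized: ∫|ψ|² dx = 0.0071498, and ∫ψ*·x²·ψ dx = 0.0020060, so ⟨x²⟩ = 0.0020060 / 0.0071498.
⟨x²⟩ = 0.28056.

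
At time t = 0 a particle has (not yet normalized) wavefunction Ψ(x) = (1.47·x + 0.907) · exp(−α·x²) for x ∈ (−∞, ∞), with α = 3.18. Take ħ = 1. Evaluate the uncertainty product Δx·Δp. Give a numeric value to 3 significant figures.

Δx = √(⟨x²⟩−⟨x⟩²), Δp = √(⟨p²⟩−⟨p⟩²).
Expand each integrand as polynomial × e^(−2αx²) and use ∫x^(2j)·e^(−2αx²) dx = (2j−1)!!/(4α)^j · √(π/(2α)), odd powers → 0; here √(π/(2α)) = 0.70282. Differentiate with the product rule, d/dx e^(−αx²) = −2αx·e^(−αx²).
Normalization: ∫|Ψ|² dx = 0.69757.
⟨x⟩ = 0.21121, ⟨x²⟩ = 0.10553 ⇒ Δx = 0.24681.
⟨p⟩ = 0.0000, ⟨p²⟩ = 4.2686 ⇒ Δp = 2.0661.
Δx·Δp = 0.50993.

0.510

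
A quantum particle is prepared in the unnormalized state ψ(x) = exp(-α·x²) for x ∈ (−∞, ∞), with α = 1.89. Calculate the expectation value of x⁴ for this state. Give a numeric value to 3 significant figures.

⟨x⁴⟩ = ∫ x⁴·|ψ|² dx / ∫|ψ|² dx (integrals over the domain).
Gaussian moments: ∫x^(2j)·e^(−2αx²) dx = (2j−1)!!/(4α)^j · √(π/(2α)), odd powers integrate to 0; here √(π/(2α)) = 0.91165.
State is unnormalized: ∫|ψ|² dx = 0.91165, and ∫ψ*·x⁴·ψ dx = 0.047853, so ⟨x⁴⟩ = 0.047853 / 0.91165.
⟨x⁴⟩ = 0.052490.

0.0525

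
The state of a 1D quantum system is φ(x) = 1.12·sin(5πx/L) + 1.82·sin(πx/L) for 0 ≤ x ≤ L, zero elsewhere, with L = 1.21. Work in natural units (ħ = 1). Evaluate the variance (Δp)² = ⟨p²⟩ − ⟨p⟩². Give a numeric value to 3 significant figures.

51.2

Compute ⟨p⟩ and ⟨p²⟩ separately; (Δp)² = ⟨p²⟩ − ⟨p⟩².
d²/dx² sin(jπx/L) = −(jπ/L)²·sin(jπx/L); on 0 ≤ x ≤ L, ∫sin²(jπx/L) dx = L/2 and ∫sin(jπx/L)·sin(lπx/L) dx = 0 for j ≠ l, so only diagonal terms survive in ∫|φ|² and ∫φ·φ″; ∫φ·φ′ dx = [φ²/2] between the walls = 0.
Normalization: ∫|φ|² dx = 2.7629.
⟨p⟩ = 0.0000 and ⟨p²⟩ = 51.180.
(Δp)² = 51.180 − (0.0000)² = 51.180.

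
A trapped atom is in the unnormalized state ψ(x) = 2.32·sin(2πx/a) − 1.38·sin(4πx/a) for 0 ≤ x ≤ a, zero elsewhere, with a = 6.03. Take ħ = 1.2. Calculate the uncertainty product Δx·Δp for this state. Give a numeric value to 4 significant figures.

Δx = √(⟨x²⟩−⟨x⟩²), Δp = √(⟨p²⟩−⟨p⟩²).
On 0 ≤ x ≤ a (j ≠ l): ∫sin²(jπx/a) dx = a/2, ∫sin(jπx/a)·sin(lπx/a) dx = 0; diagonal moments ∫x·sin²(jπx/a) dx = a²/4, ∫x²·sin²(jπx/a) dx = a³·(1/6 − 1/(4j²π²)); cross terms ∫x·sin(jπx/a)·sin(lπx/a) dx = 0 for j + l even and −4jla²/(π²(j² − l²)²) for j + l odd, ∫x²·sin(jπx/a)·sin(lπx/a) dx = (−1)^(j+l)·4jla³/(π²(j² − l²)²); higher powers the same way via product-to-sum and parts. d²/dx² sin(jπx/a) = −(jπ/a)²·sin(jπx/a); on 0 ≤ x ≤ a, ∫sin²(jπx/a) dx = a/2 and ∫sin(jπx/a)·sin(lπx/a) dx = 0 for j ≠ l, so only diagonal terms survive in ∫|ψ|² and ∫ψ·ψ″; ∫ψ·ψ′ dx = [ψ²/2] between the walls = 0.
Normalization: ∫|ψ|² dx = 21.970.
⟨x⟩ = 3.0150, ⟨x²⟩ = 10.311 ⇒ Δx = 1.1050.
⟨p⟩ = 0.0000, ⟨p²⟩ = 2.7893 ⇒ Δp = 1.6701.
Δx·Δp = 1.8454.

1.845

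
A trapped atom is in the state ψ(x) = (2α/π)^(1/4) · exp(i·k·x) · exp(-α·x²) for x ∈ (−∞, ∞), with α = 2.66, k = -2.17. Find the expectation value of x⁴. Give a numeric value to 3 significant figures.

0.0265

⟨x⁴⟩ = ∫ x⁴·|ψ|² dx (integrals over the domain).
Gaussian moments: ∫x^(2j)·e^(−2αx²) dx = (2j−1)!!/(4α)^j · √(π/(2α)), odd powers integrate to 0; here √(π/(2α)) = 0.76846.
⟨x⁴⟩ = 0.026500.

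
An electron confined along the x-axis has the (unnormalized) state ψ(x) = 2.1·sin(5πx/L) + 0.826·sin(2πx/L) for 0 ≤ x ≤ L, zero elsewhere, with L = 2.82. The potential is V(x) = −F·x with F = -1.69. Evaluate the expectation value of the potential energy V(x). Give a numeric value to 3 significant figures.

2.32

⟨V⟩ = ∫ V(x)·|ψ|² dx / ∫|ψ|² dx.
On 0 ≤ x ≤ L (j ≠ l): ∫sin²(jπx/L) dx = L/2, ∫sin(jπx/L)·sin(lπx/L) dx = 0; diagonal moments ∫x·sin²(jπx/L) dx = L²/4, ∫x²·sin²(jπx/L) dx = L³·(1/6 − 1/(4j²π²)); cross terms ∫x·sin(jπx/L)·sin(lπx/L) dx = 0 for j + l even and −4jlL²/(π²(j² − l²)²) for j + l odd, ∫x²·sin(jπx/L)·sin(lπx/L) dx = (−1)^(j+l)·4jlL³/(π²(j² − l²)²); higher powers the same way via product-to-sum and parts.
State is unnormalized: ∫|ψ|² dx = 7.1801, and ∫ψ*·V(x)·ψ dx = 16.681, so ⟨V⟩ = 16.681 / 7.1801.
⟨V⟩ = 2.3232.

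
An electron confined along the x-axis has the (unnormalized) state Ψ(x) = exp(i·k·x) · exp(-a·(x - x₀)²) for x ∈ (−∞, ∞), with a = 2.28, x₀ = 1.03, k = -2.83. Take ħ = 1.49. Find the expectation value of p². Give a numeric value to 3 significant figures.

22.8

p² Ψ = −ħ² d²Ψ/dx²; ⟨p²⟩ = −ħ² ∫ Ψ*·Ψ'' dx / ∫|Ψ|² dx.
Gaussian moments (u = x − x₀): ∫u^(2j)·e^(−2au²) du = (2j−1)!!/(4a)^j · √(π/(2a)), odd powers integrate to 0; here √(π/(2a)) = 0.83003. Derivatives: Ψ′ = (ik − 2au)·Ψ, Ψ″ = ((ik − 2au)² − 2a)·Ψ; the odd-in-u pieces drop out.
State is unnormalized: ∫|Ψ|² dx = 0.83003, and ∫Ψ*·(−ħ² Ψ'') dx = 18.960, so ⟨p²⟩ = 18.960 / 0.83003.
⟨p²⟩ = 22.842.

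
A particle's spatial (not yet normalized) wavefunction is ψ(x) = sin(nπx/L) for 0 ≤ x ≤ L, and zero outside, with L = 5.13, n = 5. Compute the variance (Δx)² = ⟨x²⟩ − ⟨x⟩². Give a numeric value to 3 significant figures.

Compute ⟨x⟩ and ⟨x²⟩ separately, then (Δx)² = ⟨x²⟩ − ⟨x⟩².
With sin²θ = (1 − cos2θ)/2 on 0 ≤ x ≤ L: ∫sin²(nπx/L) dx = L/2, ∫x·sin²(nπx/L) dx = L²/4, ∫x²·sin²(nπx/L) dx = L³·(1/6 − 1/(4n²π²)); higher powers xᵏ the same way, integrating xᵏ·cos(2nπx/L) by parts.
Normalization: ∫|ψ|² dx = 2.5650.
⟨x⟩ = 2.5650 and ⟨x²⟩ = 8.7190.
(Δx)² = 8.7190 − (2.5650)² = 2.1397.

2.14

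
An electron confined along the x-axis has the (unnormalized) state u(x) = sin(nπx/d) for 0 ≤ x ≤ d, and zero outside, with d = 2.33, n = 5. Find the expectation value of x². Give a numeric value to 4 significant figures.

⟨x²⟩ = ∫ x²·|u|² dx / ∫|u|² dx (integrals over the domain).
With sin²θ = (1 − cos2θ)/2 on 0 ≤ x ≤ d: ∫sin²(nπx/d) dx = d/2, ∫x·sin²(nπx/d) dx = d²/4, ∫x²·sin²(nπx/d) dx = d³·(1/6 − 1/(4n²π²)); higher powers xᵏ the same way, integrating xᵏ·cos(2nπx/d) by parts.
State is unnormalized: ∫|u|² dx = 1.1650, and ∫u*·x²·u dx = 2.0954, so ⟨x²⟩ = 2.0954 / 1.1650.
⟨x²⟩ = 1.7986.

1.799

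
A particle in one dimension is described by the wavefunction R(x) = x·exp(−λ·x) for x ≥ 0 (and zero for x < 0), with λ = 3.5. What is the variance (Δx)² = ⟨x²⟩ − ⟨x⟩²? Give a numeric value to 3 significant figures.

0.0612

Compute ⟨x⟩ and ⟨x²⟩ separately, then (Δx)² = ⟨x²⟩ − ⟨x⟩².
Every integrand reduces to terms xʲ·e^(−2λx) on [0, ∞); use ∫₀^∞ xʲ·e^(−2λx) dx = j!/(2λ)^(j+1).
Normalization: ∫|R|² dx = 0.0058309.
⟨x⟩ = 0.42857 and ⟨x²⟩ = 0.24490.
(Δx)² = 0.24490 − (0.42857)² = 0.061224.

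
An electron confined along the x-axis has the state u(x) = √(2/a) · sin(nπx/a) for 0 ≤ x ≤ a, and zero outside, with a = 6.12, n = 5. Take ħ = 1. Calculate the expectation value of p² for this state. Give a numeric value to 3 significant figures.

6.59

p² u = −ħ² d²u/dx²; ⟨p²⟩ = −ħ² ∫ u*·u'' dx.
d/dx sin(nπx/a) = (nπ/a)·cos(nπx/a) and d²/dx² sin(nπx/a) = −(nπ/a)²·sin(nπx/a); on 0 ≤ x ≤ a, ∫sin²(nπx/a) dx = a/2 and ∫sin(nπx/a)·cos(nπx/a) dx = 0.
⟨p²⟩ = 6.5877.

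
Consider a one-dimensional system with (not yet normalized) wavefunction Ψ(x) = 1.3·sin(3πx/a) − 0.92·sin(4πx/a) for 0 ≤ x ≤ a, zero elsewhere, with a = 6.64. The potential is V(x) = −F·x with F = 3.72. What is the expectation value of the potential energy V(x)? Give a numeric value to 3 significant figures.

⟨V⟩ = ∫ V(x)·|Ψ|² dx / ∫|Ψ|² dx.
On 0 ≤ x ≤ a (j ≠ l): ∫sin²(jπx/a) dx = a/2, ∫sin(jπx/a)·sin(lπx/a) dx = 0; diagonal moments ∫x·sin²(jπx/a) dx = a²/4, ∫x²·sin²(jπx/a) dx = a³·(1/6 − 1/(4j²π²)); cross terms ∫x·sin(jπx/a)·sin(lπx/a) dx = 0 for j + l even and −4jla²/(π²(j² − l²)²) for j + l odd, ∫x²·sin(jπx/a)·sin(lπx/a) dx = (−1)^(j+l)·4jla³/(π²(j² − l²)²); higher powers the same way via product-to-sum and parts.
State is unnormalized: ∫|Ψ|² dx = 8.4208, and ∫Ψ*·V(x)·Ψ dx = -142.94, so ⟨V⟩ = -142.94 / 8.4208.
⟨V⟩ = -16.975.

-17.0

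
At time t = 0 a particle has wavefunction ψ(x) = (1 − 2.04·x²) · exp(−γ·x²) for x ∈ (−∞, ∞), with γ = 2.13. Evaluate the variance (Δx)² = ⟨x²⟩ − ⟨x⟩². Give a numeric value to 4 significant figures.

Compute ⟨x⟩ and ⟨x²⟩ separately, then (Δx)² = ⟨x²⟩ − ⟨x⟩².
Expand each integrand as polynomial × e^(−2γx²) and use ∫x^(2j)·e^(−2γx²) dx = (2j−1)!!/(4γ)^j · √(π/(2γ)), odd powers → 0; here √(π/(2γ)) = 0.85876.
Normalization: ∫|ψ|² dx = 0.59522.
⟨x⟩ = 0.0000 and ⟨x²⟩ = 0.071686.
(Δx)² = 0.071686 − (0.0000)² = 0.071686.

0.07169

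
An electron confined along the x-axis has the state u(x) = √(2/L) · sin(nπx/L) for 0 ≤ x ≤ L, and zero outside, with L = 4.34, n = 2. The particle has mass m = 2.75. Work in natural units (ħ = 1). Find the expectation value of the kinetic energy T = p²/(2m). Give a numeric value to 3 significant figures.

0.381

T = −(ħ²/2m) d²/dx², so ⟨T⟩ = −(ħ²/2m) ∫ u*·u'' dx; with m = 2.75.
d/dx sin(nπx/L) = (nπ/L)·cos(nπx/L) and d²/dx² sin(nπx/L) = −(nπ/L)²·sin(nπx/L); on 0 ≤ x ≤ L, ∫sin²(nπx/L) dx = L/2 and ∫sin(nπx/L)·cos(nπx/L) dx = 0.
⟨T⟩ = 0.38108.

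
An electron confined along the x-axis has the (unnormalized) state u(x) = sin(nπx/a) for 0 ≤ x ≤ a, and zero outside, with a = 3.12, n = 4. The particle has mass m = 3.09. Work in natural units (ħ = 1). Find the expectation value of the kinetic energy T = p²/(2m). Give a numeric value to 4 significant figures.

2.625

T = −(ħ²/2m) d²/dx², so ⟨T⟩ = −(ħ²/2m) ∫ u*·u'' dx / ∫|u|² dx; with m = 3.09.
d/dx sin(nπx/a) = (nπ/a)·cos(nπx/a) and d²/dx² sin(nπx/a) = −(nπ/a)²·sin(nπx/a); on 0 ≤ x ≤ a, ∫sin²(nπx/a) dx = a/2 and ∫sin(nπx/a)·cos(nπx/a) dx = 0.
State is unnormalized: ∫|u|² dx = 1.5600, and ∫u*·(−ħ²/2m · u'') dx = 4.0949, so ⟨T⟩ = 4.0949 / 1.5600.
⟨T⟩ = 2.6250.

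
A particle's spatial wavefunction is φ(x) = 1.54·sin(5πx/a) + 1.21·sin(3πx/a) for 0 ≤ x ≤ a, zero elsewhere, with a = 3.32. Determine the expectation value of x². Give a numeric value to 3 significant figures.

4.15

⟨x²⟩ = ∫ x²·|φ|² dx / ∫|φ|² dx (integrals over the domain).
On 0 ≤ x ≤ a (j ≠ l): ∫sin²(jπx/a) dx = a/2, ∫sin(jπx/a)·sin(lπx/a) dx = 0; diagonal moments ∫x·sin²(jπx/a) dx = a²/4, ∫x²·sin²(jπx/a) dx = a³·(1/6 − 1/(4j²π²)); cross terms ∫x·sin(jπx/a)·sin(lπx/a) dx = 0 for j + l even and −4jla²/(π²(j² − l²)²) for j + l odd, ∫x²·sin(jπx/a)·sin(lπx/a) dx = (−1)^(j+l)·4jla³/(π²(j² − l²)²); higher powers the same way via product-to-sum and parts.
State is unnormalized: ∫|φ|² dx = 6.3673, and ∫φ*·x²·φ dx = 26.394, so ⟨x²⟩ = 26.394 / 6.3673.
⟨x²⟩ = 4.1453.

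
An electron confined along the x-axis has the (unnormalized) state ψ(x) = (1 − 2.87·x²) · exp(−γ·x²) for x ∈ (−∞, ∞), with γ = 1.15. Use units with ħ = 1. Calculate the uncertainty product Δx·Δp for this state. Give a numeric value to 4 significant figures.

2.132

Δx = √(⟨x²⟩−⟨x⟩²), Δp = √(⟨p²⟩−⟨p⟩²).
Expand each integrand as polynomial × e^(−2γx²) and use ∫x^(2j)·e^(−2γx²) dx = (2j−1)!!/(4γ)^j · √(π/(2γ)), odd powers → 0; here √(π/(2γ)) = 1.1687. Differentiate with the product rule, d/dx e^(−γx²) = −2γx·e^(−γx²).
Normalization: ∫|ψ|² dx = 1.0752.
⟨x⟩ = 0.0000, ⟨x²⟩ = 0.73148 ⇒ Δx = 0.85526.
⟨p⟩ = 0.0000, ⟨p²⟩ = 6.2160 ⇒ Δp = 2.4932.
Δx·Δp = 2.1323.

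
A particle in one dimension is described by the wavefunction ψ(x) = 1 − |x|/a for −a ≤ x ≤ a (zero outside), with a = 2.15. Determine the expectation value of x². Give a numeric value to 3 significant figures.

⟨x²⟩ = ∫ x²·|ψ|² dx / ∫|ψ|² dx (integrals over the domain).
ψ is even, so ∫ over [−a, a] = 2∫₀ᵃ with ψ = 1 − x/a there: ∫₀ᵃ (1 − x/a)² dx = a/3, ∫₀ᵃ x²(1 − x/a)² dx = a³/30, ∫₀ᵃ x⁴(1 − x/a)² dx = a⁵/105.
State is unnormalized: ∫|ψ|² dx = 1.4333, and ∫ψ*·x²·ψ dx = 0.66256, so ⟨x²⟩ = 0.66256 / 1.4333.
⟨x²⟩ = 0.46225.

0.462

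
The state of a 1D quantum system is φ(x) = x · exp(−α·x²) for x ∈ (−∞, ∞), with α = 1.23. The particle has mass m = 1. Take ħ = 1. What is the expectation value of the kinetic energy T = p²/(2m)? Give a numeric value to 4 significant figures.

1.845

T = −(ħ²/2m) d²/dx², so ⟨T⟩ = −(ħ²/2m) ∫ φ*·φ'' dx / ∫|φ|² dx; with m = 1.
Expand each integrand as polynomial × e^(−2αx²) and use ∫x^(2j)·e^(−2αx²) dx = (2j−1)!!/(4α)^j · √(π/(2α)), odd powers → 0; here √(π/(2α)) = 1.1301. Differentiate with the product rule, d/dx e^(−αx²) = −2αx·e^(−αx²).
State is unnormalized: ∫|φ|² dx = 0.22969, and ∫φ*·(−ħ²/2m · φ'') dx = 0.42378, so ⟨T⟩ = 0.42378 / 0.22969.
⟨T⟩ = 1.8450.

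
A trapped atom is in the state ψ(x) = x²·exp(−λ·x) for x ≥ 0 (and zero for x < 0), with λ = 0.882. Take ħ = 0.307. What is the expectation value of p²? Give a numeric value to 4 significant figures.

0.02444

p² ψ = −ħ² d²ψ/dx²; ⟨p²⟩ = −ħ² ∫ ψ*·ψ'' dx / ∫|ψ|² dx.
Differentiate x²·exp(−λ·x) with the product rule; every integrand then reduces to terms xʲ·e^(−2λx) on [0, ∞), with ∫₀^∞ xʲ·e^(−2λx) dx = j!/(2λ)^(j+1).
State is unnormalized: ∫|ψ|² dx = 1.4051, and ∫ψ*·(−ħ² ψ'') dx = 0.034341, so ⟨p²⟩ = 0.034341 / 1.4051.
⟨p²⟩ = 0.024440.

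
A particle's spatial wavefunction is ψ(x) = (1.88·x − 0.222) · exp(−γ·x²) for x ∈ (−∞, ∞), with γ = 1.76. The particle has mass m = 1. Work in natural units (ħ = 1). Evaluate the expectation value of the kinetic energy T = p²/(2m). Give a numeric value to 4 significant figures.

T = −(ħ²/2m) d²/dx², so ⟨T⟩ = −(ħ²/2m) ∫ ψ*·ψ'' dx / ∫|ψ|² dx; with m = 1.
Expand each integrand as polynomial × e^(−2γx²) and use ∫x^(2j)·e^(−2γx²) dx = (2j−1)!!/(4γ)^j · √(π/(2γ)), odd powers → 0; here √(π/(2γ)) = 0.94472. Differentiate with the product rule, d/dx e^(−γx²) = −2γx·e^(−γx²).
State is unnormalized: ∫|ψ|² dx = 0.52085, and ∫ψ*·(−ħ²/2m · ψ'') dx = 1.2931, so ⟨T⟩ = 1.2931 / 0.52085.
⟨T⟩ = 2.4827.

2.483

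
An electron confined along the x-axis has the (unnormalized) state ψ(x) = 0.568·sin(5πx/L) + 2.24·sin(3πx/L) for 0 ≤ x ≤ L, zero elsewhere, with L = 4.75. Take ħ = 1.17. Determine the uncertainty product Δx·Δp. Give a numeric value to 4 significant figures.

3.680

Δx = √(⟨x²⟩−⟨x⟩²), Δp = √(⟨p²⟩−⟨p⟩²).
On 0 ≤ x ≤ L (j ≠ l): ∫sin²(jπx/L) dx = L/2, ∫sin(jπx/L)·sin(lπx/L) dx = 0; diagonal moments ∫x·sin²(jπx/L) dx = L²/4, ∫x²·sin²(jπx/L) dx = L³·(1/6 − 1/(4j²π²)); cross terms ∫x·sin(jπx/L)·sin(lπx/L) dx = 0 for j + l even and −4jlL²/(π²(j² − l²)²) for j + l odd, ∫x²·sin(jπx/L)·sin(lπx/L) dx = (−1)^(j+l)·4jlL³/(π²(j² − l²)²); higher powers the same way via product-to-sum and parts. d²/dx² sin(jπx/L) = −(jπ/L)²·sin(jπx/L); on 0 ≤ x ≤ L, ∫sin²(jπx/L) dx = L/2 and ∫sin(jπx/L)·sin(lπx/L) dx = 0 for j ≠ l, so only diagonal terms survive in ∫|ψ|² and ∫ψ·ψ″; ∫ψ·ψ′ dx = [ψ²/2] between the walls = 0.
Normalization: ∫|ψ|² dx = 12.683.
⟨x⟩ = 2.3750, ⟨x²⟩ = 7.9094 ⇒ Δx = 1.5062.
⟨p⟩ = 0.0000, ⟨p²⟩ = 5.9680 ⇒ Δp = 2.4430.
Δx·Δp = 3.6797.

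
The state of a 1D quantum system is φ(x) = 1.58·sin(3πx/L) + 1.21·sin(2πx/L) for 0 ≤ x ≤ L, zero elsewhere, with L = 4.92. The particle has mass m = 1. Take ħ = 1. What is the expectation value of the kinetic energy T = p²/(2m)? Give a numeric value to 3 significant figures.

T = −(ħ²/2m) d²/dx², so ⟨T⟩ = −(ħ²/2m) ∫ φ*·φ'' dx / ∫|φ|² dx; with m = 1.
d²/dx² sin(jπx/L) = −(jπ/L)²·sin(jπx/L); on 0 ≤ x ≤ L, ∫sin²(jπx/L) dx = L/2 and ∫sin(jπx/L)·sin(lπx/L) dx = 0 for j ≠ l, so only diagonal terms survive in ∫|φ|² and ∫φ·φ″; ∫φ·φ′ dx = [φ²/2] between the walls = 0.
State is unnormalized: ∫|φ|² dx = 9.7428, and ∫φ*·(−ħ²/2m · φ'') dx = 14.205, so ⟨T⟩ = 14.205 / 9.7428.
⟨T⟩ = 1.4580.

1.46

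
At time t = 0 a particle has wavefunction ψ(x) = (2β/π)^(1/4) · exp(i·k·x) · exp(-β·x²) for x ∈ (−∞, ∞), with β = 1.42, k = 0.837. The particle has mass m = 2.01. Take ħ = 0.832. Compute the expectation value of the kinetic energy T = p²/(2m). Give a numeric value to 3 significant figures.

T = −(ħ²/2m) d²/dx², so ⟨T⟩ = −(ħ²/2m) ∫ ψ*·ψ'' dx; with m = 2.01.
Gaussian moments: ∫x^(2j)·e^(−2βx²) dx = (2j−1)!!/(4β)^j · √(π/(2β)), odd powers integrate to 0; here √(π/(2β)) = 1.0518. Derivatives: ψ′ = (ik − 2βx)·ψ, ψ″ = ((ik − 2βx)² − 2β)·ψ; the odd-in-x pieces drop out.
⟨T⟩ = 0.36515.

0.365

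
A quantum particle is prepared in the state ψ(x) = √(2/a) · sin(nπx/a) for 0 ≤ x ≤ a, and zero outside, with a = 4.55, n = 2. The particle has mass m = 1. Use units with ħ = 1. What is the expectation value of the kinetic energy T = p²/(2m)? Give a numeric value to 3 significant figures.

T = −(ħ²/2m) d²/dx², so ⟨T⟩ = −(ħ²/2m) ∫ ψ*·ψ'' dx; with m = 1.
d/dx sin(nπx/a) = (nπ/a)·cos(nπx/a) and d²/dx² sin(nπx/a) = −(nπ/a)²·sin(nπx/a); on 0 ≤ x ≤ a, ∫sin²(nπx/a) dx = a/2 and ∫sin(nπx/a)·cos(nπx/a) dx = 0.
⟨T⟩ = 0.95347.

0.953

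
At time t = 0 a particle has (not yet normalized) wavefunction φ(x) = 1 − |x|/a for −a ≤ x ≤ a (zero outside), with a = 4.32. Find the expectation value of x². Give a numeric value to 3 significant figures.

1.87

⟨x²⟩ = ∫ x²·|φ|² dx / ∫|φ|² dx (integrals over the domain).
φ is even, so ∫ over [−a, a] = 2∫₀ᵃ with φ = 1 − x/a there: ∫₀ᵃ (1 − x/a)² dx = a/3, ∫₀ᵃ x²(1 − x/a)² dx = a³/30, ∫₀ᵃ x⁴(1 − x/a)² dx = a⁵/105.
State is unnormalized: ∫|φ|² dx = 2.8800, and ∫φ*·x²·φ dx = 5.3748, so ⟨x²⟩ = 5.3748 / 2.8800.
⟨x²⟩ = 1.8662.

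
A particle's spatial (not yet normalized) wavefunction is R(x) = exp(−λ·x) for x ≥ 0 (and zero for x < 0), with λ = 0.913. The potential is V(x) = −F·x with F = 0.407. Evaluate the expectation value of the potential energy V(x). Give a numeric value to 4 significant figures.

-0.2229

⟨V⟩ = ∫ V(x)·|R|² dx / ∫|R|² dx.
Every integrand reduces to terms xʲ·e^(−2λx) on [0, ∞); use ∫₀^∞ xʲ·e^(−2λx) dx = j!/(2λ)^(j+1).
State is unnormalized: ∫|R|² dx = 0.54765, and ∫R*·V(x)·R dx = -0.12207, so ⟨V⟩ = -0.12207 / 0.54765.
⟨V⟩ = -0.22289.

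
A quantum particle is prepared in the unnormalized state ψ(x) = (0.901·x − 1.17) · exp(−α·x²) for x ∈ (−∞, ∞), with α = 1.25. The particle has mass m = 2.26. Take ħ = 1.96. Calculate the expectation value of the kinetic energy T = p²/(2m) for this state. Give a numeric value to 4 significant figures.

1.288

T = −(ħ²/2m) d²/dx², so ⟨T⟩ = −(ħ²/2m) ∫ ψ*·ψ'' dx / ∫|ψ|² dx; with m = 2.26.
Expand each integrand as polynomial × e^(−2αx²) and use ∫x^(2j)·e^(−2αx²) dx = (2j−1)!!/(4α)^j · √(π/(2α)), odd powers → 0; here √(π/(2α)) = 1.1210. Differentiate with the product rule, d/dx e^(−αx²) = −2αx·e^(−αx²).
State is unnormalized: ∫|ψ|² dx = 1.7165, and ∫ψ*·(−ħ²/2m · ψ'') dx = 2.2104, so ⟨T⟩ = 2.2104 / 1.7165.
⟨T⟩ = 1.2877.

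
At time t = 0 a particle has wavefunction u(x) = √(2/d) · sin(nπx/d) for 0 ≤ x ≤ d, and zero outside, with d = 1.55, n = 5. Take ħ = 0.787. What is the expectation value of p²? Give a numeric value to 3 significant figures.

63.6

p² u = −ħ² d²u/dx²; ⟨p²⟩ = −ħ² ∫ u*·u'' dx.
d/dx sin(nπx/d) = (nπ/d)·cos(nπx/d) and d²/dx² sin(nπx/d) = −(nπ/d)²·sin(nπx/d); on 0 ≤ x ≤ d, ∫sin²(nπx/d) dx = d/2 and ∫sin(nπx/d)·cos(nπx/d) dx = 0.
⟨p²⟩ = 63.610.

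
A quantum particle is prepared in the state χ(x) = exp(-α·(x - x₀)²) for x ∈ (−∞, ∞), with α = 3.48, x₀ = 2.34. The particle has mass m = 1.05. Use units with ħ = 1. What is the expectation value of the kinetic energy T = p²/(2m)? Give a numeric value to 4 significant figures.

T = −(ħ²/2m) d²/dx², so ⟨T⟩ = −(ħ²/2m) ∫ χ*·χ'' dx / ∫|χ|² dx; with m = 1.05.
Gaussian moments (u = x − x₀): ∫u^(2j)·e^(−2αu²) du = (2j−1)!!/(4α)^j · √(π/(2α)), odd powers integrate to 0; here √(π/(2α)) = 0.67185. Derivatives: d/dx e^(−αu²) = −2αu·e^(−αu²), d²/dx² e^(−αu²) = (4α²u² − 2α)·e^(−αu²).
State is unnormalized: ∫|χ|² dx = 0.67185, and ∫χ*·(−ħ²/2m · χ'') dx = 1.1133, so ⟨T⟩ = 1.1133 / 0.67185.
⟨T⟩ = 1.6571.

1.657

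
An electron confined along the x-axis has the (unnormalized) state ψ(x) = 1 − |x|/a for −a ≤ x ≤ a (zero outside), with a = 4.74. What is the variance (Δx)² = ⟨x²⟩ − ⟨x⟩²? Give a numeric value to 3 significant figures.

Compute ⟨x⟩ and ⟨x²⟩ separately, then (Δx)² = ⟨x²⟩ − ⟨x⟩².
ψ is even, so ∫ over [−a, a] = 2∫₀ᵃ with ψ = 1 − x/a there: ∫₀ᵃ (1 − x/a)² dx = a/3, ∫₀ᵃ x²(1 − x/a)² dx = a³/30, ∫₀ᵃ x⁴(1 − x/a)² dx = a⁵/105.
Normalization: ∫|ψ|² dx = 3.1600.
⟨x⟩ = 0.0000 and ⟨x²⟩ = 2.2468.
(Δx)² = 2.2468 − (0.0000)² = 2.2468.

2.25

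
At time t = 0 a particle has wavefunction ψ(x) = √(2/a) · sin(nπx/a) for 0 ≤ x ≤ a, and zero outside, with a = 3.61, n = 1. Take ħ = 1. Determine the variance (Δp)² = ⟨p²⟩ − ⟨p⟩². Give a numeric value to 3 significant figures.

0.757

Compute ⟨p⟩ and ⟨p²⟩ separately; (Δp)² = ⟨p²⟩ − ⟨p⟩².
d/dx sin(nπx/a) = (nπ/a)·cos(nπx/a) and d²/dx² sin(nπx/a) = −(nπ/a)²·sin(nπx/a); on 0 ≤ x ≤ a, ∫sin²(nπx/a) dx = a/2 and ∫sin(nπx/a)·cos(nπx/a) dx = 0.
⟨p⟩ = 0.0000 and ⟨p²⟩ = 0.75733.
(Δp)² = 0.75733 − (0.0000)² = 0.75733.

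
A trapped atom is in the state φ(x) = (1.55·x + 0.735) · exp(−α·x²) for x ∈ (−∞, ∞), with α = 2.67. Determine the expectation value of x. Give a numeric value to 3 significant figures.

⟨x⟩ = ∫ x·|φ|² dx / ∫|φ|² dx (integrals over the domain).
Expand each integrand as polynomial × e^(−2αx²) and use ∫x^(2j)·e^(−2αx²) dx = (2j−1)!!/(4α)^j · √(π/(2α)), odd powers → 0; here √(π/(2α)) = 0.76702.
State is unnormalized: ∫|φ|² dx = 0.58690, and ∫φ*·x·φ dx = 0.16364, so ⟨x⟩ = 0.16364 / 0.58690.
⟨x⟩ = 0.27881.

0.279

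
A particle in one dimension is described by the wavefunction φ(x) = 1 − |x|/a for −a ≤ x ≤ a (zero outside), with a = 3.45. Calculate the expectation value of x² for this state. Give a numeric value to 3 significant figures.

⟨x²⟩ = ∫ x²·|φ|² dx / ∫|φ|² dx (integrals over the domain).
φ is even, so ∫ over [−a, a] = 2∫₀ᵃ with φ = 1 − x/a there: ∫₀ᵃ (1 − x/a)² dx = a/3, ∫₀ᵃ x²(1 − x/a)² dx = a³/30, ∫₀ᵃ x⁴(1 − x/a)² dx = a⁵/105.
State is unnormalized: ∫|φ|² dx = 2.3000, and ∫φ*·x²·φ dx = 2.7376, so ⟨x²⟩ = 2.7376 / 2.3000.
⟨x²⟩ = 1.1903.

1.19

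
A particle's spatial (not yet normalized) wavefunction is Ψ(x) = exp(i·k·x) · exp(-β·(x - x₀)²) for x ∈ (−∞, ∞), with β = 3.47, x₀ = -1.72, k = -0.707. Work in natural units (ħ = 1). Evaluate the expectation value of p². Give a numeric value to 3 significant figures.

p² Ψ = −ħ² d²Ψ/dx²; ⟨p²⟩ = −ħ² ∫ Ψ*·Ψ'' dx / ∫|Ψ|² dx.
Gaussian moments (u = x − x₀): ∫u^(2j)·e^(−2βu²) du = (2j−1)!!/(4β)^j · √(π/(2β)), odd powers integrate to 0; here √(π/(2β)) = 0.67281. Derivatives: Ψ′ = (ik − 2βu)·Ψ, Ψ″ = ((ik − 2βu)² − 2β)·Ψ; the odd-in-u pieces drop out.
State is unnormalized: ∫|Ψ|² dx = 0.67281, and ∫Ψ*·(−ħ² Ψ'') dx = 2.6710, so ⟨p²⟩ = 2.6710 / 0.67281.
⟨p²⟩ = 3.9698.

3.97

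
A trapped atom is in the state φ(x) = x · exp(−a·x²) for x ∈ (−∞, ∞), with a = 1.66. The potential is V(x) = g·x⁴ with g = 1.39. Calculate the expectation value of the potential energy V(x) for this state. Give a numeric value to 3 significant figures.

⟨V⟩ = ∫ V(x)·|φ|² dx / ∫|φ|² dx.
Expand each integrand as polynomial × e^(−2ax²) and use ∫x^(2j)·e^(−2ax²) dx = (2j−1)!!/(4a)^j · √(π/(2a)), odd powers → 0; here √(π/(2a)) = 0.97276.
State is unnormalized: ∫|φ|² dx = 0.14650, and ∫φ*·V(x)·φ dx = 0.069280, so ⟨V⟩ = 0.069280 / 0.14650.
⟨V⟩ = 0.47290.

0.473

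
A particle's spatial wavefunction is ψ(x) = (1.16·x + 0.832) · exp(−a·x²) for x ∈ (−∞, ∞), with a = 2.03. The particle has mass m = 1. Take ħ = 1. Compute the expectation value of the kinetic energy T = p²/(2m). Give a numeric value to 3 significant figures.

T = −(ħ²/2m) d²/dx², so ⟨T⟩ = −(ħ²/2m) ∫ ψ*·ψ'' dx / ∫|ψ|² dx; with m = 1.
Expand each integrand as polynomial × e^(−2ax²) and use ∫x^(2j)·e^(−2ax²) dx = (2j−1)!!/(4a)^j · √(π/(2a)), odd powers → 0; here √(π/(2a)) = 0.87965. Differentiate with the product rule, d/dx e^(−ax²) = −2ax·e^(−ax²).
State is unnormalized: ∫|ψ|² dx = 0.75469, and ∫ψ*·(−ħ²/2m · ψ'') dx = 1.0619, so ⟨T⟩ = 1.0619 / 0.75469.
⟨T⟩ = 1.4071.

1.41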